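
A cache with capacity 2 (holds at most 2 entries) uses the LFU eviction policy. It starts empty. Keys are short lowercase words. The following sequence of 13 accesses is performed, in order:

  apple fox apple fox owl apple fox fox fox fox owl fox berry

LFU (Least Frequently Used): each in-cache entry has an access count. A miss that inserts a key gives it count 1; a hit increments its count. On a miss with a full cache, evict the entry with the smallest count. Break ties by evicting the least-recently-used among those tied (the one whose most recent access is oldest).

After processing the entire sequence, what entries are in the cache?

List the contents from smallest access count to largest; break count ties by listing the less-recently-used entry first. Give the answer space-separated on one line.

Answer: berry fox

Derivation:
LFU simulation (capacity=2):
  1. access apple: MISS. Cache: [apple(c=1)]
  2. access fox: MISS. Cache: [apple(c=1) fox(c=1)]
  3. access apple: HIT, count now 2. Cache: [fox(c=1) apple(c=2)]
  4. access fox: HIT, count now 2. Cache: [apple(c=2) fox(c=2)]
  5. access owl: MISS, evict apple(c=2). Cache: [owl(c=1) fox(c=2)]
  6. access apple: MISS, evict owl(c=1). Cache: [apple(c=1) fox(c=2)]
  7. access fox: HIT, count now 3. Cache: [apple(c=1) fox(c=3)]
  8. access fox: HIT, count now 4. Cache: [apple(c=1) fox(c=4)]
  9. access fox: HIT, count now 5. Cache: [apple(c=1) fox(c=5)]
  10. access fox: HIT, count now 6. Cache: [apple(c=1) fox(c=6)]
  11. access owl: MISS, evict apple(c=1). Cache: [owl(c=1) fox(c=6)]
  12. access fox: HIT, count now 7. Cache: [owl(c=1) fox(c=7)]
  13. access berry: MISS, evict owl(c=1). Cache: [berry(c=1) fox(c=7)]
Total: 7 hits, 6 misses, 4 evictions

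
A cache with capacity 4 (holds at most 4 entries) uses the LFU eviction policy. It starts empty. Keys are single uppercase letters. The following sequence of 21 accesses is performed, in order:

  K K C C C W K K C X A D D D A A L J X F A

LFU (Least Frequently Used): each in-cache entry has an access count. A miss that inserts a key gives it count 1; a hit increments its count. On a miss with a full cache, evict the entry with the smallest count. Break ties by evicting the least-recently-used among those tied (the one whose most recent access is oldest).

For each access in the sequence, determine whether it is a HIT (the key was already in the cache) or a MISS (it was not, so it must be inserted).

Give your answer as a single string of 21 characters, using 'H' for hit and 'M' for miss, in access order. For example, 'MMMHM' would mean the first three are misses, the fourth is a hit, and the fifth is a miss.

LFU simulation (capacity=4):
  1. access K: MISS. Cache: [K(c=1)]
  2. access K: HIT, count now 2. Cache: [K(c=2)]
  3. access C: MISS. Cache: [C(c=1) K(c=2)]
  4. access C: HIT, count now 2. Cache: [K(c=2) C(c=2)]
  5. access C: HIT, count now 3. Cache: [K(c=2) C(c=3)]
  6. access W: MISS. Cache: [W(c=1) K(c=2) C(c=3)]
  7. access K: HIT, count now 3. Cache: [W(c=1) C(c=3) K(c=3)]
  8. access K: HIT, count now 4. Cache: [W(c=1) C(c=3) K(c=4)]
  9. access C: HIT, count now 4. Cache: [W(c=1) K(c=4) C(c=4)]
  10. access X: MISS. Cache: [W(c=1) X(c=1) K(c=4) C(c=4)]
  11. access A: MISS, evict W(c=1). Cache: [X(c=1) A(c=1) K(c=4) C(c=4)]
  12. access D: MISS, evict X(c=1). Cache: [A(c=1) D(c=1) K(c=4) C(c=4)]
  13. access D: HIT, count now 2. Cache: [A(c=1) D(c=2) K(c=4) C(c=4)]
  14. access D: HIT, count now 3. Cache: [A(c=1) D(c=3) K(c=4) C(c=4)]
  15. access A: HIT, count now 2. Cache: [A(c=2) D(c=3) K(c=4) C(c=4)]
  16. access A: HIT, count now 3. Cache: [D(c=3) A(c=3) K(c=4) C(c=4)]
  17. access L: MISS, evict D(c=3). Cache: [L(c=1) A(c=3) K(c=4) C(c=4)]
  18. access J: MISS, evict L(c=1). Cache: [J(c=1) A(c=3) K(c=4) C(c=4)]
  19. access X: MISS, evict J(c=1). Cache: [X(c=1) A(c=3) K(c=4) C(c=4)]
  20. access F: MISS, evict X(c=1). Cache: [F(c=1) A(c=3) K(c=4) C(c=4)]
  21. access A: HIT, count now 4. Cache: [F(c=1) K(c=4) C(c=4) A(c=4)]
Total: 11 hits, 10 misses, 6 evictions

Answer: MHMHHMHHHMMMHHHHMMMMH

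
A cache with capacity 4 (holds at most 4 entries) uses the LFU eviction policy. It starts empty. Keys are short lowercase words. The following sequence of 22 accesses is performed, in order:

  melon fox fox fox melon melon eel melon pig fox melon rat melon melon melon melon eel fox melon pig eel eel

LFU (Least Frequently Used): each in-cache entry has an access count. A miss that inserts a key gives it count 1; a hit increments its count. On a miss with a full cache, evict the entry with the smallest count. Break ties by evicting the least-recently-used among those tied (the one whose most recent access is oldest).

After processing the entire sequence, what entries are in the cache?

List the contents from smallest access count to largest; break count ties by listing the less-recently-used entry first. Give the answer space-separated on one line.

LFU simulation (capacity=4):
  1. access melon: MISS. Cache: [melon(c=1)]
  2. access fox: MISS. Cache: [melon(c=1) fox(c=1)]
  3. access fox: HIT, count now 2. Cache: [melon(c=1) fox(c=2)]
  4. access fox: HIT, count now 3. Cache: [melon(c=1) fox(c=3)]
  5. access melon: HIT, count now 2. Cache: [melon(c=2) fox(c=3)]
  6. access melon: HIT, count now 3. Cache: [fox(c=3) melon(c=3)]
  7. access eel: MISS. Cache: [eel(c=1) fox(c=3) melon(c=3)]
  8. access melon: HIT, count now 4. Cache: [eel(c=1) fox(c=3) melon(c=4)]
  9. access pig: MISS. Cache: [eel(c=1) pig(c=1) fox(c=3) melon(c=4)]
  10. access fox: HIT, count now 4. Cache: [eel(c=1) pig(c=1) melon(c=4) fox(c=4)]
  11. access melon: HIT, count now 5. Cache: [eel(c=1) pig(c=1) fox(c=4) melon(c=5)]
  12. access rat: MISS, evict eel(c=1). Cache: [pig(c=1) rat(c=1) fox(c=4) melon(c=5)]
  13. access melon: HIT, count now 6. Cache: [pig(c=1) rat(c=1) fox(c=4) melon(c=6)]
  14. access melon: HIT, count now 7. Cache: [pig(c=1) rat(c=1) fox(c=4) melon(c=7)]
  15. access melon: HIT, count now 8. Cache: [pig(c=1) rat(c=1) fox(c=4) melon(c=8)]
  16. access melon: HIT, count now 9. Cache: [pig(c=1) rat(c=1) fox(c=4) melon(c=9)]
  17. access eel: MISS, evict pig(c=1). Cache: [rat(c=1) eel(c=1) fox(c=4) melon(c=9)]
  18. access fox: HIT, count now 5. Cache: [rat(c=1) eel(c=1) fox(c=5) melon(c=9)]
  19. access melon: HIT, count now 10. Cache: [rat(c=1) eel(c=1) fox(c=5) melon(c=10)]
  20. access pig: MISS, evict rat(c=1). Cache: [eel(c=1) pig(c=1) fox(c=5) melon(c=10)]
  21. access eel: HIT, count now 2. Cache: [pig(c=1) eel(c=2) fox(c=5) melon(c=10)]
  22. access eel: HIT, count now 3. Cache: [pig(c=1) eel(c=3) fox(c=5) melon(c=10)]
Total: 15 hits, 7 misses, 3 evictions

Answer: pig eel fox melon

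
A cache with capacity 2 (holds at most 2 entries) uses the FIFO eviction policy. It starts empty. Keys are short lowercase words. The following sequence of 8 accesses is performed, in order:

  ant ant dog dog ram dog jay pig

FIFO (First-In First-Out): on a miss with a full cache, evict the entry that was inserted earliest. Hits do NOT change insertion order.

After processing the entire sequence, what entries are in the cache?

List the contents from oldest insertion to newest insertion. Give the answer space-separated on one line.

FIFO simulation (capacity=2):
  1. access ant: MISS. Cache (old->new): [ant]
  2. access ant: HIT. Cache (old->new): [ant]
  3. access dog: MISS. Cache (old->new): [ant dog]
  4. access dog: HIT. Cache (old->new): [ant dog]
  5. access ram: MISS, evict ant. Cache (old->new): [dog ram]
  6. access dog: HIT. Cache (old->new): [dog ram]
  7. access jay: MISS, evict dog. Cache (old->new): [ram jay]
  8. access pig: MISS, evict ram. Cache (old->new): [jay pig]
Total: 3 hits, 5 misses, 3 evictions

Answer: jay pig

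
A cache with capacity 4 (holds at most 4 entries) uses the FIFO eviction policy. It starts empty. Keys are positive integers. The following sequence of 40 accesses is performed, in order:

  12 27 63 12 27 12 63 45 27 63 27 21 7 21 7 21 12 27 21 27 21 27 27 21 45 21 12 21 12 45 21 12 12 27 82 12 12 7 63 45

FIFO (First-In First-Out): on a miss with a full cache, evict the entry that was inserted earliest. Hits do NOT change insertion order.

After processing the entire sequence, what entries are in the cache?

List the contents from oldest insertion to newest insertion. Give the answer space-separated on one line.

Answer: 12 7 63 45

Derivation:
FIFO simulation (capacity=4):
  1. access 12: MISS. Cache (old->new): [12]
  2. access 27: MISS. Cache (old->new): [12 27]
  3. access 63: MISS. Cache (old->new): [12 27 63]
  4. access 12: HIT. Cache (old->new): [12 27 63]
  5. access 27: HIT. Cache (old->new): [12 27 63]
  6. access 12: HIT. Cache (old->new): [12 27 63]
  7. access 63: HIT. Cache (old->new): [12 27 63]
  8. access 45: MISS. Cache (old->new): [12 27 63 45]
  9. access 27: HIT. Cache (old->new): [12 27 63 45]
  10. access 63: HIT. Cache (old->new): [12 27 63 45]
  11. access 27: HIT. Cache (old->new): [12 27 63 45]
  12. access 21: MISS, evict 12. Cache (old->new): [27 63 45 21]
  13. access 7: MISS, evict 27. Cache (old->new): [63 45 21 7]
  14. access 21: HIT. Cache (old->new): [63 45 21 7]
  15. access 7: HIT. Cache (old->new): [63 45 21 7]
  16. access 21: HIT. Cache (old->new): [63 45 21 7]
  17. access 12: MISS, evict 63. Cache (old->new): [45 21 7 12]
  18. access 27: MISS, evict 45. Cache (old->new): [21 7 12 27]
  19. access 21: HIT. Cache (old->new): [21 7 12 27]
  20. access 27: HIT. Cache (old->new): [21 7 12 27]
  21. access 21: HIT. Cache (old->new): [21 7 12 27]
  22. access 27: HIT. Cache (old->new): [21 7 12 27]
  23. access 27: HIT. Cache (old->new): [21 7 12 27]
  24. access 21: HIT. Cache (old->new): [21 7 12 27]
  25. access 45: MISS, evict 21. Cache (old->new): [7 12 27 45]
  26. access 21: MISS, evict 7. Cache (old->new): [12 27 45 21]
  27. access 12: HIT. Cache (old->new): [12 27 45 21]
  28. access 21: HIT. Cache (old->new): [12 27 45 21]
  29. access 12: HIT. Cache (old->new): [12 27 45 21]
  30. access 45: HIT. Cache (old->new): [12 27 45 21]
  31. access 21: HIT. Cache (old->new): [12 27 45 21]
  32. access 12: HIT. Cache (old->new): [12 27 45 21]
  33. access 12: HIT. Cache (old->new): [12 27 45 21]
  34. access 27: HIT. Cache (old->new): [12 27 45 21]
  35. access 82: MISS, evict 12. Cache (old->new): [27 45 21 82]
  36. access 12: MISS, evict 27. Cache (old->new): [45 21 82 12]
  37. access 12: HIT. Cache (old->new): [45 21 82 12]
  38. access 7: MISS, evict 45. Cache (old->new): [21 82 12 7]
  39. access 63: MISS, evict 21. Cache (old->new): [82 12 7 63]
  40. access 45: MISS, evict 82. Cache (old->new): [12 7 63 45]
Total: 25 hits, 15 misses, 11 evictions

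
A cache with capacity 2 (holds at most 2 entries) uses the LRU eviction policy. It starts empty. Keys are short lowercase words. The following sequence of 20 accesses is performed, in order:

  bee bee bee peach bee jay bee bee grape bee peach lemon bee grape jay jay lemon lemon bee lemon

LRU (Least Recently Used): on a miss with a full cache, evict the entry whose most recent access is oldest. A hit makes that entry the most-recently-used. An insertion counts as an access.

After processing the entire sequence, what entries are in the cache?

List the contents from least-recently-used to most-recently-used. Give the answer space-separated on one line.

Answer: bee lemon

Derivation:
LRU simulation (capacity=2):
  1. access bee: MISS. Cache (LRU->MRU): [bee]
  2. access bee: HIT. Cache (LRU->MRU): [bee]
  3. access bee: HIT. Cache (LRU->MRU): [bee]
  4. access peach: MISS. Cache (LRU->MRU): [bee peach]
  5. access bee: HIT. Cache (LRU->MRU): [peach bee]
  6. access jay: MISS, evict peach. Cache (LRU->MRU): [bee jay]
  7. access bee: HIT. Cache (LRU->MRU): [jay bee]
  8. access bee: HIT. Cache (LRU->MRU): [jay bee]
  9. access grape: MISS, evict jay. Cache (LRU->MRU): [bee grape]
  10. access bee: HIT. Cache (LRU->MRU): [grape bee]
  11. access peach: MISS, evict grape. Cache (LRU->MRU): [bee peach]
  12. access lemon: MISS, evict bee. Cache (LRU->MRU): [peach lemon]
  13. access bee: MISS, evict peach. Cache (LRU->MRU): [lemon bee]
  14. access grape: MISS, evict lemon. Cache (LRU->MRU): [bee grape]
  15. access jay: MISS, evict bee. Cache (LRU->MRU): [grape jay]
  16. access jay: HIT. Cache (LRU->MRU): [grape jay]
  17. access lemon: MISS, evict grape. Cache (LRU->MRU): [jay lemon]
  18. access lemon: HIT. Cache (LRU->MRU): [jay lemon]
  19. access bee: MISS, evict jay. Cache (LRU->MRU): [lemon bee]
  20. access lemon: HIT. Cache (LRU->MRU): [bee lemon]
Total: 9 hits, 11 misses, 9 evictions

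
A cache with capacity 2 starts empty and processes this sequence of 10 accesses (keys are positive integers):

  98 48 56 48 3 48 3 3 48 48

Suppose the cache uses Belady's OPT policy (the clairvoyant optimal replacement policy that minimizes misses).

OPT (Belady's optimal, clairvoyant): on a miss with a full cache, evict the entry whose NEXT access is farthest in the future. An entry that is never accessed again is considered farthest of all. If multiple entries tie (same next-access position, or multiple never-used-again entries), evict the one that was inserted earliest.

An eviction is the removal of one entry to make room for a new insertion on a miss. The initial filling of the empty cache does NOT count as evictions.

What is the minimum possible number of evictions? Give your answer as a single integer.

Answer: 2

Derivation:
OPT (Belady) simulation (capacity=2):
  1. access 98: MISS. Cache: [98]
  2. access 48: MISS. Cache: [98 48]
  3. access 56: MISS, evict 98 (next use: never). Cache: [48 56]
  4. access 48: HIT. Next use of 48: step 6. Cache: [48 56]
  5. access 3: MISS, evict 56 (next use: never). Cache: [48 3]
  6. access 48: HIT. Next use of 48: step 9. Cache: [48 3]
  7. access 3: HIT. Next use of 3: step 8. Cache: [48 3]
  8. access 3: HIT. Next use of 3: never. Cache: [48 3]
  9. access 48: HIT. Next use of 48: step 10. Cache: [48 3]
  10. access 48: HIT. Next use of 48: never. Cache: [48 3]
Total: 6 hits, 4 misses, 2 evictions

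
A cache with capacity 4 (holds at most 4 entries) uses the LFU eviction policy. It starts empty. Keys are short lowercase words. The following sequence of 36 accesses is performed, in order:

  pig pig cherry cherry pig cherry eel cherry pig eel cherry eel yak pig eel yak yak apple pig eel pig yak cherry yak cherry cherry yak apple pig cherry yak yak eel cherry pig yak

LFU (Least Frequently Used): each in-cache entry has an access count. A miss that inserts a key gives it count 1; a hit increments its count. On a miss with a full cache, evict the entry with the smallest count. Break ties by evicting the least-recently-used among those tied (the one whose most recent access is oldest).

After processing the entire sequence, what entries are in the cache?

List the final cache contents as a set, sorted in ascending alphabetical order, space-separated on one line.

Answer: cherry eel pig yak

Derivation:
LFU simulation (capacity=4):
  1. access pig: MISS. Cache: [pig(c=1)]
  2. access pig: HIT, count now 2. Cache: [pig(c=2)]
  3. access cherry: MISS. Cache: [cherry(c=1) pig(c=2)]
  4. access cherry: HIT, count now 2. Cache: [pig(c=2) cherry(c=2)]
  5. access pig: HIT, count now 3. Cache: [cherry(c=2) pig(c=3)]
  6. access cherry: HIT, count now 3. Cache: [pig(c=3) cherry(c=3)]
  7. access eel: MISS. Cache: [eel(c=1) pig(c=3) cherry(c=3)]
  8. access cherry: HIT, count now 4. Cache: [eel(c=1) pig(c=3) cherry(c=4)]
  9. access pig: HIT, count now 4. Cache: [eel(c=1) cherry(c=4) pig(c=4)]
  10. access eel: HIT, count now 2. Cache: [eel(c=2) cherry(c=4) pig(c=4)]
  11. access cherry: HIT, count now 5. Cache: [eel(c=2) pig(c=4) cherry(c=5)]
  12. access eel: HIT, count now 3. Cache: [eel(c=3) pig(c=4) cherry(c=5)]
  13. access yak: MISS. Cache: [yak(c=1) eel(c=3) pig(c=4) cherry(c=5)]
  14. access pig: HIT, count now 5. Cache: [yak(c=1) eel(c=3) cherry(c=5) pig(c=5)]
  15. access eel: HIT, count now 4. Cache: [yak(c=1) eel(c=4) cherry(c=5) pig(c=5)]
  16. access yak: HIT, count now 2. Cache: [yak(c=2) eel(c=4) cherry(c=5) pig(c=5)]
  17. access yak: HIT, count now 3. Cache: [yak(c=3) eel(c=4) cherry(c=5) pig(c=5)]
  18. access apple: MISS, evict yak(c=3). Cache: [apple(c=1) eel(c=4) cherry(c=5) pig(c=5)]
  19. access pig: HIT, count now 6. Cache: [apple(c=1) eel(c=4) cherry(c=5) pig(c=6)]
  20. access eel: HIT, count now 5. Cache: [apple(c=1) cherry(c=5) eel(c=5) pig(c=6)]
  21. access pig: HIT, count now 7. Cache: [apple(c=1) cherry(c=5) eel(c=5) pig(c=7)]
  22. access yak: MISS, evict apple(c=1). Cache: [yak(c=1) cherry(c=5) eel(c=5) pig(c=7)]
  23. access cherry: HIT, count now 6. Cache: [yak(c=1) eel(c=5) cherry(c=6) pig(c=7)]
  24. access yak: HIT, count now 2. Cache: [yak(c=2) eel(c=5) cherry(c=6) pig(c=7)]
  25. access cherry: HIT, count now 7. Cache: [yak(c=2) eel(c=5) pig(c=7) cherry(c=7)]
  26. access cherry: HIT, count now 8. Cache: [yak(c=2) eel(c=5) pig(c=7) cherry(c=8)]
  27. access yak: HIT, count now 3. Cache: [yak(c=3) eel(c=5) pig(c=7) cherry(c=8)]
  28. access apple: MISS, evict yak(c=3). Cache: [apple(c=1) eel(c=5) pig(c=7) cherry(c=8)]
  29. access pig: HIT, count now 8. Cache: [apple(c=1) eel(c=5) cherry(c=8) pig(c=8)]
  30. access cherry: HIT, count now 9. Cache: [apple(c=1) eel(c=5) pig(c=8) cherry(c=9)]
  31. access yak: MISS, evict apple(c=1). Cache: [yak(c=1) eel(c=5) pig(c=8) cherry(c=9)]
  32. access yak: HIT, count now 2. Cache: [yak(c=2) eel(c=5) pig(c=8) cherry(c=9)]
  33. access eel: HIT, count now 6. Cache: [yak(c=2) eel(c=6) pig(c=8) cherry(c=9)]
  34. access cherry: HIT, count now 10. Cache: [yak(c=2) eel(c=6) pig(c=8) cherry(c=10)]
  35. access pig: HIT, count now 9. Cache: [yak(c=2) eel(c=6) pig(c=9) cherry(c=10)]
  36. access yak: HIT, count now 3. Cache: [yak(c=3) eel(c=6) pig(c=9) cherry(c=10)]
Total: 28 hits, 8 misses, 4 evictions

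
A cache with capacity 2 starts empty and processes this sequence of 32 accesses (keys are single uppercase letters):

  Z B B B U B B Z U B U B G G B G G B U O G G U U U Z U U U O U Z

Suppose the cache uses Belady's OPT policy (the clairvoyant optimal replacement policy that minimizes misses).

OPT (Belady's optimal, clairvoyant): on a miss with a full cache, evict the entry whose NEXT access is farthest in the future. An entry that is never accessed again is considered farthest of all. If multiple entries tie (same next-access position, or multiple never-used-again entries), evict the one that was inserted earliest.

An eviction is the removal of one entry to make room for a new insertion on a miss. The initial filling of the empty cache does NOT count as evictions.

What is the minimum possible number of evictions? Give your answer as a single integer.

Answer: 10

Derivation:
OPT (Belady) simulation (capacity=2):
  1. access Z: MISS. Cache: [Z]
  2. access B: MISS. Cache: [Z B]
  3. access B: HIT. Next use of B: step 4. Cache: [Z B]
  4. access B: HIT. Next use of B: step 6. Cache: [Z B]
  5. access U: MISS, evict Z (next use: step 8). Cache: [B U]
  6. access B: HIT. Next use of B: step 7. Cache: [B U]
  7. access B: HIT. Next use of B: step 10. Cache: [B U]
  8. access Z: MISS, evict B (next use: step 10). Cache: [U Z]
  9. access U: HIT. Next use of U: step 11. Cache: [U Z]
  10. access B: MISS, evict Z (next use: step 26). Cache: [U B]
  11. access U: HIT. Next use of U: step 19. Cache: [U B]
  12. access B: HIT. Next use of B: step 15. Cache: [U B]
  13. access G: MISS, evict U (next use: step 19). Cache: [B G]
  14. access G: HIT. Next use of G: step 16. Cache: [B G]
  15. access B: HIT. Next use of B: step 18. Cache: [B G]
  16. access G: HIT. Next use of G: step 17. Cache: [B G]
  17. access G: HIT. Next use of G: step 21. Cache: [B G]
  18. access B: HIT. Next use of B: never. Cache: [B G]
  19. access U: MISS, evict B (next use: never). Cache: [G U]
  20. access O: MISS, evict U (next use: step 23). Cache: [G O]
  21. access G: HIT. Next use of G: step 22. Cache: [G O]
  22. access G: HIT. Next use of G: never. Cache: [G O]
  23. access U: MISS, evict G (next use: never). Cache: [O U]
  24. access U: HIT. Next use of U: step 25. Cache: [O U]
  25. access U: HIT. Next use of U: step 27. Cache: [O U]
  26. access Z: MISS, evict O (next use: step 30). Cache: [U Z]
  27. access U: HIT. Next use of U: step 28. Cache: [U Z]
  28. access U: HIT. Next use of U: step 29. Cache: [U Z]
  29. access U: HIT. Next use of U: step 31. Cache: [U Z]
  30. access O: MISS, evict Z (next use: step 32). Cache: [U O]
  31. access U: HIT. Next use of U: never. Cache: [U O]
  32. access Z: MISS, evict U (next use: never). Cache: [O Z]
Total: 20 hits, 12 misses, 10 evictions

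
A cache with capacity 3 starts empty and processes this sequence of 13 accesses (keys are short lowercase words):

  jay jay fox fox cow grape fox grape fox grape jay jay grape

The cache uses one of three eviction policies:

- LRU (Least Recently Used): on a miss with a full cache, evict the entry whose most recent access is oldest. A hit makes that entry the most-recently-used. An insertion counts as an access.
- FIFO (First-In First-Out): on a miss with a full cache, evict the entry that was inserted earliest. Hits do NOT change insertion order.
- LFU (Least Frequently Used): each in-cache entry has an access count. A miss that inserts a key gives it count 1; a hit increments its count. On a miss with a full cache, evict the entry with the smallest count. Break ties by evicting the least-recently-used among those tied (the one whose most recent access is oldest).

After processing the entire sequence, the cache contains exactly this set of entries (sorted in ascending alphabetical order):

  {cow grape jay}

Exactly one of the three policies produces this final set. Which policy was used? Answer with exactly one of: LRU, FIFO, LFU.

Answer: FIFO

Derivation:
Simulating under each policy and comparing final sets:
  LRU: final set = {fox grape jay} -> differs
  FIFO: final set = {cow grape jay} -> MATCHES target
  LFU: final set = {fox grape jay} -> differs
Only FIFO produces the target set.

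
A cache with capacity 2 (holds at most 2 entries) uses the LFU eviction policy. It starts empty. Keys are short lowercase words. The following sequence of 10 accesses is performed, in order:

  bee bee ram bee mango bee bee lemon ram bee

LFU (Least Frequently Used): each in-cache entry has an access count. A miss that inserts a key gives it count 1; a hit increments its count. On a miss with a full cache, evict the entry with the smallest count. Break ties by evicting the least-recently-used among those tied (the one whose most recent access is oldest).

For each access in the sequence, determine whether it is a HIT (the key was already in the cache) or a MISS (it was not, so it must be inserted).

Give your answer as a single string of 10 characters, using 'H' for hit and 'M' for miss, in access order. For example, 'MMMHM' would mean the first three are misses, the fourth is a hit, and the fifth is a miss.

LFU simulation (capacity=2):
  1. access bee: MISS. Cache: [bee(c=1)]
  2. access bee: HIT, count now 2. Cache: [bee(c=2)]
  3. access ram: MISS. Cache: [ram(c=1) bee(c=2)]
  4. access bee: HIT, count now 3. Cache: [ram(c=1) bee(c=3)]
  5. access mango: MISS, evict ram(c=1). Cache: [mango(c=1) bee(c=3)]
  6. access bee: HIT, count now 4. Cache: [mango(c=1) bee(c=4)]
  7. access bee: HIT, count now 5. Cache: [mango(c=1) bee(c=5)]
  8. access lemon: MISS, evict mango(c=1). Cache: [lemon(c=1) bee(c=5)]
  9. access ram: MISS, evict lemon(c=1). Cache: [ram(c=1) bee(c=5)]
  10. access bee: HIT, count now 6. Cache: [ram(c=1) bee(c=6)]
Total: 5 hits, 5 misses, 3 evictions

Answer: MHMHMHHMMH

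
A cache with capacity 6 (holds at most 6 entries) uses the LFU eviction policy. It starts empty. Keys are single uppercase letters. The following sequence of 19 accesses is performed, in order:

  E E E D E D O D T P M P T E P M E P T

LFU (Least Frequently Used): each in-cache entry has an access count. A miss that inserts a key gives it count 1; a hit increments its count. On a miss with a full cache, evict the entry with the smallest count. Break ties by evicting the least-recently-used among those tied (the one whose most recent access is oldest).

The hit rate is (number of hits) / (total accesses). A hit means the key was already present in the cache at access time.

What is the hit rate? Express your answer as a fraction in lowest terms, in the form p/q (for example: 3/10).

Answer: 13/19

Derivation:
LFU simulation (capacity=6):
  1. access E: MISS. Cache: [E(c=1)]
  2. access E: HIT, count now 2. Cache: [E(c=2)]
  3. access E: HIT, count now 3. Cache: [E(c=3)]
  4. access D: MISS. Cache: [D(c=1) E(c=3)]
  5. access E: HIT, count now 4. Cache: [D(c=1) E(c=4)]
  6. access D: HIT, count now 2. Cache: [D(c=2) E(c=4)]
  7. access O: MISS. Cache: [O(c=1) D(c=2) E(c=4)]
  8. access D: HIT, count now 3. Cache: [O(c=1) D(c=3) E(c=4)]
  9. access T: MISS. Cache: [O(c=1) T(c=1) D(c=3) E(c=4)]
  10. access P: MISS. Cache: [O(c=1) T(c=1) P(c=1) D(c=3) E(c=4)]
  11. access M: MISS. Cache: [O(c=1) T(c=1) P(c=1) M(c=1) D(c=3) E(c=4)]
  12. access P: HIT, count now 2. Cache: [O(c=1) T(c=1) M(c=1) P(c=2) D(c=3) E(c=4)]
  13. access T: HIT, count now 2. Cache: [O(c=1) M(c=1) P(c=2) T(c=2) D(c=3) E(c=4)]
  14. access E: HIT, count now 5. Cache: [O(c=1) M(c=1) P(c=2) T(c=2) D(c=3) E(c=5)]
  15. access P: HIT, count now 3. Cache: [O(c=1) M(c=1) T(c=2) D(c=3) P(c=3) E(c=5)]
  16. access M: HIT, count now 2. Cache: [O(c=1) T(c=2) M(c=2) D(c=3) P(c=3) E(c=5)]
  17. access E: HIT, count now 6. Cache: [O(c=1) T(c=2) M(c=2) D(c=3) P(c=3) E(c=6)]
  18. access P: HIT, count now 4. Cache: [O(c=1) T(c=2) M(c=2) D(c=3) P(c=4) E(c=6)]
  19. access T: HIT, count now 3. Cache: [O(c=1) M(c=2) D(c=3) T(c=3) P(c=4) E(c=6)]
Total: 13 hits, 6 misses, 0 evictions

Hit rate = 13/19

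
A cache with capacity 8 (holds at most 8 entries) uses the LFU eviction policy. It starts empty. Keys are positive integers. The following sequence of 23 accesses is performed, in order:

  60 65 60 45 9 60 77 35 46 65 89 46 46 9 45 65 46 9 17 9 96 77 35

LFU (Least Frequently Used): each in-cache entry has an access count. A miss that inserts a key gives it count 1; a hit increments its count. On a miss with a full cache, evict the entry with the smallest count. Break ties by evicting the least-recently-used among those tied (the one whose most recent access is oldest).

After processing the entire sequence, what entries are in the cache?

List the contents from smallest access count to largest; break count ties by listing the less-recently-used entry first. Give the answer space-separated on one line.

LFU simulation (capacity=8):
  1. access 60: MISS. Cache: [60(c=1)]
  2. access 65: MISS. Cache: [60(c=1) 65(c=1)]
  3. access 60: HIT, count now 2. Cache: [65(c=1) 60(c=2)]
  4. access 45: MISS. Cache: [65(c=1) 45(c=1) 60(c=2)]
  5. access 9: MISS. Cache: [65(c=1) 45(c=1) 9(c=1) 60(c=2)]
  6. access 60: HIT, count now 3. Cache: [65(c=1) 45(c=1) 9(c=1) 60(c=3)]
  7. access 77: MISS. Cache: [65(c=1) 45(c=1) 9(c=1) 77(c=1) 60(c=3)]
  8. access 35: MISS. Cache: [65(c=1) 45(c=1) 9(c=1) 77(c=1) 35(c=1) 60(c=3)]
  9. access 46: MISS. Cache: [65(c=1) 45(c=1) 9(c=1) 77(c=1) 35(c=1) 46(c=1) 60(c=3)]
  10. access 65: HIT, count now 2. Cache: [45(c=1) 9(c=1) 77(c=1) 35(c=1) 46(c=1) 65(c=2) 60(c=3)]
  11. access 89: MISS. Cache: [45(c=1) 9(c=1) 77(c=1) 35(c=1) 46(c=1) 89(c=1) 65(c=2) 60(c=3)]
  12. access 46: HIT, count now 2. Cache: [45(c=1) 9(c=1) 77(c=1) 35(c=1) 89(c=1) 65(c=2) 46(c=2) 60(c=3)]
  13. access 46: HIT, count now 3. Cache: [45(c=1) 9(c=1) 77(c=1) 35(c=1) 89(c=1) 65(c=2) 60(c=3) 46(c=3)]
  14. access 9: HIT, count now 2. Cache: [45(c=1) 77(c=1) 35(c=1) 89(c=1) 65(c=2) 9(c=2) 60(c=3) 46(c=3)]
  15. access 45: HIT, count now 2. Cache: [77(c=1) 35(c=1) 89(c=1) 65(c=2) 9(c=2) 45(c=2) 60(c=3) 46(c=3)]
  16. access 65: HIT, count now 3. Cache: [77(c=1) 35(c=1) 89(c=1) 9(c=2) 45(c=2) 60(c=3) 46(c=3) 65(c=3)]
  17. access 46: HIT, count now 4. Cache: [77(c=1) 35(c=1) 89(c=1) 9(c=2) 45(c=2) 60(c=3) 65(c=3) 46(c=4)]
  18. access 9: HIT, count now 3. Cache: [77(c=1) 35(c=1) 89(c=1) 45(c=2) 60(c=3) 65(c=3) 9(c=3) 46(c=4)]
  19. access 17: MISS, evict 77(c=1). Cache: [35(c=1) 89(c=1) 17(c=1) 45(c=2) 60(c=3) 65(c=3) 9(c=3) 46(c=4)]
  20. access 9: HIT, count now 4. Cache: [35(c=1) 89(c=1) 17(c=1) 45(c=2) 60(c=3) 65(c=3) 46(c=4) 9(c=4)]
  21. access 96: MISS, evict 35(c=1). Cache: [89(c=1) 17(c=1) 96(c=1) 45(c=2) 60(c=3) 65(c=3) 46(c=4) 9(c=4)]
  22. access 77: MISS, evict 89(c=1). Cache: [17(c=1) 96(c=1) 77(c=1) 45(c=2) 60(c=3) 65(c=3) 46(c=4) 9(c=4)]
  23. access 35: MISS, evict 17(c=1). Cache: [96(c=1) 77(c=1) 35(c=1) 45(c=2) 60(c=3) 65(c=3) 46(c=4) 9(c=4)]
Total: 11 hits, 12 misses, 4 evictions

Answer: 96 77 35 45 60 65 46 9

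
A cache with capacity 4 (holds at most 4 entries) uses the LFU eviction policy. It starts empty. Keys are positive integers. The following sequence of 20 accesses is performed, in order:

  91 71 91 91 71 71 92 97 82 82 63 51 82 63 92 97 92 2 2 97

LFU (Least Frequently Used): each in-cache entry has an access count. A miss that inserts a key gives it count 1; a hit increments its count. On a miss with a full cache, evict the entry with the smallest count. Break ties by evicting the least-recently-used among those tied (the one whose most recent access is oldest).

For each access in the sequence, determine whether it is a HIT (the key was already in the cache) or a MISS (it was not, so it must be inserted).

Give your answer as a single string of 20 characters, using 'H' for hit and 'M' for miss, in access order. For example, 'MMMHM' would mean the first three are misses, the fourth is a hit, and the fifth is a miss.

Answer: MMHHHHMMMHMMHMMMMMHM

Derivation:
LFU simulation (capacity=4):
  1. access 91: MISS. Cache: [91(c=1)]
  2. access 71: MISS. Cache: [91(c=1) 71(c=1)]
  3. access 91: HIT, count now 2. Cache: [71(c=1) 91(c=2)]
  4. access 91: HIT, count now 3. Cache: [71(c=1) 91(c=3)]
  5. access 71: HIT, count now 2. Cache: [71(c=2) 91(c=3)]
  6. access 71: HIT, count now 3. Cache: [91(c=3) 71(c=3)]
  7. access 92: MISS. Cache: [92(c=1) 91(c=3) 71(c=3)]
  8. access 97: MISS. Cache: [92(c=1) 97(c=1) 91(c=3) 71(c=3)]
  9. access 82: MISS, evict 92(c=1). Cache: [97(c=1) 82(c=1) 91(c=3) 71(c=3)]
  10. access 82: HIT, count now 2. Cache: [97(c=1) 82(c=2) 91(c=3) 71(c=3)]
  11. access 63: MISS, evict 97(c=1). Cache: [63(c=1) 82(c=2) 91(c=3) 71(c=3)]
  12. access 51: MISS, evict 63(c=1). Cache: [51(c=1) 82(c=2) 91(c=3) 71(c=3)]
  13. access 82: HIT, count now 3. Cache: [51(c=1) 91(c=3) 71(c=3) 82(c=3)]
  14. access 63: MISS, evict 51(c=1). Cache: [63(c=1) 91(c=3) 71(c=3) 82(c=3)]
  15. access 92: MISS, evict 63(c=1). Cache: [92(c=1) 91(c=3) 71(c=3) 82(c=3)]
  16. access 97: MISS, evict 92(c=1). Cache: [97(c=1) 91(c=3) 71(c=3) 82(c=3)]
  17. access 92: MISS, evict 97(c=1). Cache: [92(c=1) 91(c=3) 71(c=3) 82(c=3)]
  18. access 2: MISS, evict 92(c=1). Cache: [2(c=1) 91(c=3) 71(c=3) 82(c=3)]
  19. access 2: HIT, count now 2. Cache: [2(c=2) 91(c=3) 71(c=3) 82(c=3)]
  20. access 97: MISS, evict 2(c=2). Cache: [97(c=1) 91(c=3) 71(c=3) 82(c=3)]
Total: 7 hits, 13 misses, 9 evictions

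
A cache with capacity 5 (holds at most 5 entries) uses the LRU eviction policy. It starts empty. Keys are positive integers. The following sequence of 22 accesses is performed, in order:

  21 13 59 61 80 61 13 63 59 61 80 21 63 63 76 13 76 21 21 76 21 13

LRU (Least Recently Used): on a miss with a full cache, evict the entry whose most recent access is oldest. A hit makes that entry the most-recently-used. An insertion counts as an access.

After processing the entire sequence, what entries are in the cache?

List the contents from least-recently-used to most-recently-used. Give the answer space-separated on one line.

Answer: 80 63 76 21 13

Derivation:
LRU simulation (capacity=5):
  1. access 21: MISS. Cache (LRU->MRU): [21]
  2. access 13: MISS. Cache (LRU->MRU): [21 13]
  3. access 59: MISS. Cache (LRU->MRU): [21 13 59]
  4. access 61: MISS. Cache (LRU->MRU): [21 13 59 61]
  5. access 80: MISS. Cache (LRU->MRU): [21 13 59 61 80]
  6. access 61: HIT. Cache (LRU->MRU): [21 13 59 80 61]
  7. access 13: HIT. Cache (LRU->MRU): [21 59 80 61 13]
  8. access 63: MISS, evict 21. Cache (LRU->MRU): [59 80 61 13 63]
  9. access 59: HIT. Cache (LRU->MRU): [80 61 13 63 59]
  10. access 61: HIT. Cache (LRU->MRU): [80 13 63 59 61]
  11. access 80: HIT. Cache (LRU->MRU): [13 63 59 61 80]
  12. access 21: MISS, evict 13. Cache (LRU->MRU): [63 59 61 80 21]
  13. access 63: HIT. Cache (LRU->MRU): [59 61 80 21 63]
  14. access 63: HIT. Cache (LRU->MRU): [59 61 80 21 63]
  15. access 76: MISS, evict 59. Cache (LRU->MRU): [61 80 21 63 76]
  16. access 13: MISS, evict 61. Cache (LRU->MRU): [80 21 63 76 13]
  17. access 76: HIT. Cache (LRU->MRU): [80 21 63 13 76]
  18. access 21: HIT. Cache (LRU->MRU): [80 63 13 76 21]
  19. access 21: HIT. Cache (LRU->MRU): [80 63 13 76 21]
  20. access 76: HIT. Cache (LRU->MRU): [80 63 13 21 76]
  21. access 21: HIT. Cache (LRU->MRU): [80 63 13 76 21]
  22. access 13: HIT. Cache (LRU->MRU): [80 63 76 21 13]
Total: 13 hits, 9 misses, 4 evictions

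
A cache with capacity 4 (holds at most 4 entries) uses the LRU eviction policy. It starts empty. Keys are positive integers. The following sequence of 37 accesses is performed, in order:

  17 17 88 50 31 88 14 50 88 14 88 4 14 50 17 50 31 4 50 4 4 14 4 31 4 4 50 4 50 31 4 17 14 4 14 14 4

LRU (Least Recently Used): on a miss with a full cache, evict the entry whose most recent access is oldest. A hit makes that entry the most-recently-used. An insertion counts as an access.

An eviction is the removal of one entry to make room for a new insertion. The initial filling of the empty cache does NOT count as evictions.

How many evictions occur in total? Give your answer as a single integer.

LRU simulation (capacity=4):
  1. access 17: MISS. Cache (LRU->MRU): [17]
  2. access 17: HIT. Cache (LRU->MRU): [17]
  3. access 88: MISS. Cache (LRU->MRU): [17 88]
  4. access 50: MISS. Cache (LRU->MRU): [17 88 50]
  5. access 31: MISS. Cache (LRU->MRU): [17 88 50 31]
  6. access 88: HIT. Cache (LRU->MRU): [17 50 31 88]
  7. access 14: MISS, evict 17. Cache (LRU->MRU): [50 31 88 14]
  8. access 50: HIT. Cache (LRU->MRU): [31 88 14 50]
  9. access 88: HIT. Cache (LRU->MRU): [31 14 50 88]
  10. access 14: HIT. Cache (LRU->MRU): [31 50 88 14]
  11. access 88: HIT. Cache (LRU->MRU): [31 50 14 88]
  12. access 4: MISS, evict 31. Cache (LRU->MRU): [50 14 88 4]
  13. access 14: HIT. Cache (LRU->MRU): [50 88 4 14]
  14. access 50: HIT. Cache (LRU->MRU): [88 4 14 50]
  15. access 17: MISS, evict 88. Cache (LRU->MRU): [4 14 50 17]
  16. access 50: HIT. Cache (LRU->MRU): [4 14 17 50]
  17. access 31: MISS, evict 4. Cache (LRU->MRU): [14 17 50 31]
  18. access 4: MISS, evict 14. Cache (LRU->MRU): [17 50 31 4]
  19. access 50: HIT. Cache (LRU->MRU): [17 31 4 50]
  20. access 4: HIT. Cache (LRU->MRU): [17 31 50 4]
  21. access 4: HIT. Cache (LRU->MRU): [17 31 50 4]
  22. access 14: MISS, evict 17. Cache (LRU->MRU): [31 50 4 14]
  23. access 4: HIT. Cache (LRU->MRU): [31 50 14 4]
  24. access 31: HIT. Cache (LRU->MRU): [50 14 4 31]
  25. access 4: HIT. Cache (LRU->MRU): [50 14 31 4]
  26. access 4: HIT. Cache (LRU->MRU): [50 14 31 4]
  27. access 50: HIT. Cache (LRU->MRU): [14 31 4 50]
  28. access 4: HIT. Cache (LRU->MRU): [14 31 50 4]
  29. access 50: HIT. Cache (LRU->MRU): [14 31 4 50]
  30. access 31: HIT. Cache (LRU->MRU): [14 4 50 31]
  31. access 4: HIT. Cache (LRU->MRU): [14 50 31 4]
  32. access 17: MISS, evict 14. Cache (LRU->MRU): [50 31 4 17]
  33. access 14: MISS, evict 50. Cache (LRU->MRU): [31 4 17 14]
  34. access 4: HIT. Cache (LRU->MRU): [31 17 14 4]
  35. access 14: HIT. Cache (LRU->MRU): [31 17 4 14]
  36. access 14: HIT. Cache (LRU->MRU): [31 17 4 14]
  37. access 4: HIT. Cache (LRU->MRU): [31 17 14 4]
Total: 25 hits, 12 misses, 8 evictions

Answer: 8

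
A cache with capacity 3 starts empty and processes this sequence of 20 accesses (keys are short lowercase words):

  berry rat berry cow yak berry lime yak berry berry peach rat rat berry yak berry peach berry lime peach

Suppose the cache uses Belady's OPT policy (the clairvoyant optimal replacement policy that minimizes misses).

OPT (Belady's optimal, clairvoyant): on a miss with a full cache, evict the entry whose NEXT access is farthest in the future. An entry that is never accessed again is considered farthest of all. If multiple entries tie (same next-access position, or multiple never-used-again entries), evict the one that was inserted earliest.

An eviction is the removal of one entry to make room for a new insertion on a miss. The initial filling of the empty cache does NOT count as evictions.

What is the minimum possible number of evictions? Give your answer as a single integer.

OPT (Belady) simulation (capacity=3):
  1. access berry: MISS. Cache: [berry]
  2. access rat: MISS. Cache: [berry rat]
  3. access berry: HIT. Next use of berry: step 6. Cache: [berry rat]
  4. access cow: MISS. Cache: [berry rat cow]
  5. access yak: MISS, evict cow (next use: never). Cache: [berry rat yak]
  6. access berry: HIT. Next use of berry: step 9. Cache: [berry rat yak]
  7. access lime: MISS, evict rat (next use: step 12). Cache: [berry yak lime]
  8. access yak: HIT. Next use of yak: step 15. Cache: [berry yak lime]
  9. access berry: HIT. Next use of berry: step 10. Cache: [berry yak lime]
  10. access berry: HIT. Next use of berry: step 14. Cache: [berry yak lime]
  11. access peach: MISS, evict lime (next use: step 19). Cache: [berry yak peach]
  12. access rat: MISS, evict peach (next use: step 17). Cache: [berry yak rat]
  13. access rat: HIT. Next use of rat: never. Cache: [berry yak rat]
  14. access berry: HIT. Next use of berry: step 16. Cache: [berry yak rat]
  15. access yak: HIT. Next use of yak: never. Cache: [berry yak rat]
  16. access berry: HIT. Next use of berry: step 18. Cache: [berry yak rat]
  17. access peach: MISS, evict yak (next use: never). Cache: [berry rat peach]
  18. access berry: HIT. Next use of berry: never. Cache: [berry rat peach]
  19. access lime: MISS, evict berry (next use: never). Cache: [rat peach lime]
  20. access peach: HIT. Next use of peach: never. Cache: [rat peach lime]
Total: 11 hits, 9 misses, 6 evictions

Answer: 6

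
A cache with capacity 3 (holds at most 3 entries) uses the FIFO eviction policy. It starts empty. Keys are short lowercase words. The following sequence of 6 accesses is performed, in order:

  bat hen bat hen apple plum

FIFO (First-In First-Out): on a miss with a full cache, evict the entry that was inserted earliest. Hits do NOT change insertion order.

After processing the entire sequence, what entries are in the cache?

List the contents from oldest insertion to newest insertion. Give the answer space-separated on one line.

FIFO simulation (capacity=3):
  1. access bat: MISS. Cache (old->new): [bat]
  2. access hen: MISS. Cache (old->new): [bat hen]
  3. access bat: HIT. Cache (old->new): [bat hen]
  4. access hen: HIT. Cache (old->new): [bat hen]
  5. access apple: MISS. Cache (old->new): [bat hen apple]
  6. access plum: MISS, evict bat. Cache (old->new): [hen apple plum]
Total: 2 hits, 4 misses, 1 evictions

Answer: hen apple plum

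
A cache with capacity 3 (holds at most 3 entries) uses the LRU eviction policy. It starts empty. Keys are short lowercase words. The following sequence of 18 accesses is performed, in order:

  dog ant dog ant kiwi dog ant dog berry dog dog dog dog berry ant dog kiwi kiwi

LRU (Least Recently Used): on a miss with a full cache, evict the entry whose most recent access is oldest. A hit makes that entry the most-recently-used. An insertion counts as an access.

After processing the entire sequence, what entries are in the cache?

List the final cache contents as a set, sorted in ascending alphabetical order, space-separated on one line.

LRU simulation (capacity=3):
  1. access dog: MISS. Cache (LRU->MRU): [dog]
  2. access ant: MISS. Cache (LRU->MRU): [dog ant]
  3. access dog: HIT. Cache (LRU->MRU): [ant dog]
  4. access ant: HIT. Cache (LRU->MRU): [dog ant]
  5. access kiwi: MISS. Cache (LRU->MRU): [dog ant kiwi]
  6. access dog: HIT. Cache (LRU->MRU): [ant kiwi dog]
  7. access ant: HIT. Cache (LRU->MRU): [kiwi dog ant]
  8. access dog: HIT. Cache (LRU->MRU): [kiwi ant dog]
  9. access berry: MISS, evict kiwi. Cache (LRU->MRU): [ant dog berry]
  10. access dog: HIT. Cache (LRU->MRU): [ant berry dog]
  11. access dog: HIT. Cache (LRU->MRU): [ant berry dog]
  12. access dog: HIT. Cache (LRU->MRU): [ant berry dog]
  13. access dog: HIT. Cache (LRU->MRU): [ant berry dog]
  14. access berry: HIT. Cache (LRU->MRU): [ant dog berry]
  15. access ant: HIT. Cache (LRU->MRU): [dog berry ant]
  16. access dog: HIT. Cache (LRU->MRU): [berry ant dog]
  17. access kiwi: MISS, evict berry. Cache (LRU->MRU): [ant dog kiwi]
  18. access kiwi: HIT. Cache (LRU->MRU): [ant dog kiwi]
Total: 13 hits, 5 misses, 2 evictions

Answer: ant dog kiwi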